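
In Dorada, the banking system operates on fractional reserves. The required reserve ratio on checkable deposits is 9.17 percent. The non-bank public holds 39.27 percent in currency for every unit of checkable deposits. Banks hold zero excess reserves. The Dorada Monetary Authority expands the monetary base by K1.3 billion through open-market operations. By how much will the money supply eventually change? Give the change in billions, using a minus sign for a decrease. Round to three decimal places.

K3.738 billion

The money multiplier is m = (1 + c) / (rr + c) = (1 + 0.3927) / (0.0917 + 0.3927) ≈ 2.87510.
The purchase adds 1.3 billion of base, so ΔM = m × ΔMB = 2.87510 × (+1.3) ≈ 3.7376 billion.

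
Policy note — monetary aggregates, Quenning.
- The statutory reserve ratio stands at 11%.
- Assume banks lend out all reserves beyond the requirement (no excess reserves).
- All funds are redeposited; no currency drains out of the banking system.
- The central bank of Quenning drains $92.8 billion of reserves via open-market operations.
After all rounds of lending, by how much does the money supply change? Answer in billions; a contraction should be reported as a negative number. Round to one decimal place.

-843.6 billion

The simple money multiplier is m = 1/rr = 1/0.11 ≈ 9.0909.
An open-market sale reduces the monetary base by 92.8 billion, so ΔM = m × ΔMB = 9.0909 × (−92.8) ≈ -843.6355 billion.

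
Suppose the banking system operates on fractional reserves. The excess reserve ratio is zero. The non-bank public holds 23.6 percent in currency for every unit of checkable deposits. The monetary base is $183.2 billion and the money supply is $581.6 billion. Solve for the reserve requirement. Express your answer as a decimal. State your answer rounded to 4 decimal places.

0.1533

Using m = M/MB = 581.6/183.2 ≈ 3.174672. Since m = (1 + c)/(c + rr + e), the denominator satisfies c + rr + e = (1 + c)/m = (1 + 0.236) / 3.174672 ≈ 0.389332.
With c = 0.236 and e = 0, the reserve requirement is 0.389332 − 0.236 − 0 = 0.153332.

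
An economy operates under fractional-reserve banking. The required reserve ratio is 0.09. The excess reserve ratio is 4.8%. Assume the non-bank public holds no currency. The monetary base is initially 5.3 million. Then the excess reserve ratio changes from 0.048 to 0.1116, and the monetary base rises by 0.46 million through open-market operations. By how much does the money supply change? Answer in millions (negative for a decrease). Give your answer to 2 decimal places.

Before: m₁ = 1 / (0.09 + 0.048) ≈ 7.2464, MB₁ = 5.3, so M₁ = 7.2464 × 5.3 ≈ 38.4059 million.
After: m₂ = 1 / (0.09 + 0.1116) ≈ 4.9603, MB₂ = 5.3 + 0.46 = 5.76, so M₂ = 4.9603 × 5.76 ≈ 28.5713 million.
ΔM = M₂ − M₁ = 28.5713 − 38.4059 = -9.8346 million.

-9.83 million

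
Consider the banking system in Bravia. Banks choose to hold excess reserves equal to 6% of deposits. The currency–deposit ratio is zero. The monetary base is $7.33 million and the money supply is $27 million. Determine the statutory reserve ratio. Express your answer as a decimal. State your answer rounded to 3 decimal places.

Using m = M/MB = 27/7.33 ≈ 3.683492. Since m = (1 + c)/(c + rr + e), the denominator satisfies c + rr + e = (1 + c)/m = (1 + 0) / 3.683492 ≈ 0.271482.
With c = 0 and e = 0.06, the statutory reserve ratio is 0.271482 − 0 − 0.06 = 0.211482.

0.211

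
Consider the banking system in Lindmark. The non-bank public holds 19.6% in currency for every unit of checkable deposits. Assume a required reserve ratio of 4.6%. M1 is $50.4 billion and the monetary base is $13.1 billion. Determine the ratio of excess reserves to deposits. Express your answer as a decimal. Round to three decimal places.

0.069

Using m = M/MB = 50.4/13.1 ≈ 3.847328. Since m = (1 + c)/(c + rr + e), the denominator satisfies c + rr + e = (1 + c)/m = (1 + 0.196) / 3.847328 ≈ 0.310865.
With c = 0.196 and rr = 0.046, the ratio of excess reserves to deposits is 0.310865 − 0.196 − 0.046 = 0.068865.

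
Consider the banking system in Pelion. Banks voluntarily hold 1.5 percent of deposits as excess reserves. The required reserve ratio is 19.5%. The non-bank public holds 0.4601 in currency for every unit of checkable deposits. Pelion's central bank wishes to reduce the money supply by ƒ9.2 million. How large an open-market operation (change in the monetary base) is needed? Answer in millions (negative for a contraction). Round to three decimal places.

-4.222 million

The money multiplier is m = (1 + c) / (rr + e + c) = (1 + 0.4601) / (0.195 + 0.015 + 0.4601) ≈ 2.17893.
ΔMB = ΔM / m = (−9.2) / 2.17893 ≈ -4.2223 million.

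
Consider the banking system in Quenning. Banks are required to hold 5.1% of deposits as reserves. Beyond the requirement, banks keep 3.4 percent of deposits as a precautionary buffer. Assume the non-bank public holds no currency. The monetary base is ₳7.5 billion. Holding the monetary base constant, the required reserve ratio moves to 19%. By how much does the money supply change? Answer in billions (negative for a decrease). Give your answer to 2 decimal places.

Initially m₁ = 1 / (0.051 + 0.034) ≈ 11.7647, so M₁ = 11.7647 × 7.5 ≈ 88.2352 billion.
After the change m₂ = 1 / (0.19 + 0.034) ≈ 4.4643, so M₂ = 4.4643 × 7.5 ≈ 33.4823 billion.
ΔM = M₂ − M₁ = 33.4823 − 88.2352 = -54.7529 billion.

-54.75 billion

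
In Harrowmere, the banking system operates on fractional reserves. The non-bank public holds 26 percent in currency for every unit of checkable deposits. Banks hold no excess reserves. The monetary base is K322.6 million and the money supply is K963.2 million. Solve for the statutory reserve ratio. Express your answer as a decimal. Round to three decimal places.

0.162

Using m = M/MB = 963.2/322.6 ≈ 2.985741. Since m = (1 + c)/(c + rr + e), the denominator satisfies c + rr + e = (1 + c)/m = (1 + 0.26) / 2.985741 ≈ 0.422006.
With c = 0.26 and e = 0, the statutory reserve ratio is 0.422006 − 0.26 − 0 = 0.162006.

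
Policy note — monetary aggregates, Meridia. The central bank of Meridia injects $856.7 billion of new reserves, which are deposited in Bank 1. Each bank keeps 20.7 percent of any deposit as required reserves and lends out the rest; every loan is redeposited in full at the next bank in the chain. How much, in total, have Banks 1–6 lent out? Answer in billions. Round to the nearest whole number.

Bank i lends (1 − rr)^i of the original deposit: Bank 1 lends 856.7·0.7930 = 679.3631, Bank 2 lends 856.7·0.7930² ≈ 538.7349, and so on.
Summing a geometric series: total = 856.7·[0.7930·(1 − 0.7930^6) / (1 − 0.7930)] ≈ 2465.7959 billion.

$2466 billion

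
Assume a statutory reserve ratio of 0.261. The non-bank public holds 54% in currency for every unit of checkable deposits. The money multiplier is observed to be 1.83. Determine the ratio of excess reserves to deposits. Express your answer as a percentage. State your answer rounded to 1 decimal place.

4.1%

Using m = 1.83. Since m = (1 + c)/(c + rr + e), the denominator satisfies c + rr + e = (1 + c)/m = (1 + 0.54) / 1.83 ≈ 0.841530.
With c = 0.54 and rr = 0.261, the ratio of excess reserves to deposits is 0.841530 − 0.54 − 0.261 = 0.04053.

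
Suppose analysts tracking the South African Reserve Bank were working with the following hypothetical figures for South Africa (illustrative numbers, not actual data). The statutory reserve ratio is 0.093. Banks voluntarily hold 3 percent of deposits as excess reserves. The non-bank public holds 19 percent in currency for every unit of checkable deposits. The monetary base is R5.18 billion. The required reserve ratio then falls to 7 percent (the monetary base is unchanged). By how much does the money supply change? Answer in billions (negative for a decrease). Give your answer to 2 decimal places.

Initially m₁ = (1 + 0.19) / (0.093 + 0.03 + 0.19) ≈ 3.8019, so M₁ = 3.8019 × 5.18 ≈ 19.6938 billion.
After the change m₂ = (1 + 0.19) / (0.07 + 0.03 + 0.19) ≈ 4.1034, so M₂ = 4.1034 × 5.18 ≈ 21.2556 billion.
ΔM = M₂ − M₁ = 21.2556 − 19.6938 = 1.5618 billion.

R1.56 billion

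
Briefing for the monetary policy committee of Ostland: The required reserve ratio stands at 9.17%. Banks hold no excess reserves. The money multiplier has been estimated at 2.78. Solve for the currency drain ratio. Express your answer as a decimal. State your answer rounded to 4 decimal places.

Using m = 2.78. From m = (1 + c)/(c + rr + e), rearranging gives 1 + c = m·(c + rr + e), so c·(1 − m) = m·(rr + e) − 1.
Hence c = [m·(rr + e) − 1]/(1 − m) = [2.78 × (0.0917 + 0) − 1] / (1 − 2.78) ≈ 0.418581.

0.4186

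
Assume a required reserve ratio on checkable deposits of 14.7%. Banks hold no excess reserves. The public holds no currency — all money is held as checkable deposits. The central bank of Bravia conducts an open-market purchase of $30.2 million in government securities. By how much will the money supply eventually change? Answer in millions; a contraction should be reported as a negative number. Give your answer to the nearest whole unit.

$205 million

The simple money multiplier is m = 1/rr = 1/0.147 ≈ 6.8027.
An open-market purchase increases the monetary base by 30.2 million, so ΔM = m × ΔMB = 6.8027 × 30.2 ≈ 205.4415 million.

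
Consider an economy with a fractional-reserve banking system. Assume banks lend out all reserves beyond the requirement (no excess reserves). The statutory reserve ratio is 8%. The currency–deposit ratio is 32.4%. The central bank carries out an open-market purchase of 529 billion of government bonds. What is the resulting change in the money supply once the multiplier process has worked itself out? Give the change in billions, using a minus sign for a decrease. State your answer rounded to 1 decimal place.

1733.7 billion

The money multiplier is m = (1 + c) / (rr + c) = (1 + 0.324) / (0.08 + 0.324) ≈ 3.27723.
The purchase adds 529 billion of base, so ΔM = m × ΔMB = 3.27723 × (+529) ≈ 1733.6547 billion.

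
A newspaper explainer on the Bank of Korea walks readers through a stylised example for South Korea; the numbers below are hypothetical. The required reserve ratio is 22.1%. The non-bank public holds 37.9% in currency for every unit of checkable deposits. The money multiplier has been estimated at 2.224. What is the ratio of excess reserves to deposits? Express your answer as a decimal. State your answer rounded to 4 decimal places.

Using m = 2.224. Since m = (1 + c)/(c + rr + e), the denominator satisfies c + rr + e = (1 + c)/m = (1 + 0.379) / 2.224 ≈ 0.620054.
With c = 0.379 and rr = 0.221, the ratio of excess reserves to deposits is 0.620054 − 0.379 − 0.221 = 0.020054.

0.0201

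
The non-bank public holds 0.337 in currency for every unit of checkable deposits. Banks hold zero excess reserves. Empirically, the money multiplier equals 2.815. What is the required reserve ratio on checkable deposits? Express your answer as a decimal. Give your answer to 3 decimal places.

Using m = 2.815. Since m = (1 + c)/(c + rr + e), the denominator satisfies c + rr + e = (1 + c)/m = (1 + 0.337) / 2.815 ≈ 0.474956.
With c = 0.337 and e = 0, the required reserve ratio on checkable deposits is 0.474956 − 0.337 − 0 = 0.137956.

0.138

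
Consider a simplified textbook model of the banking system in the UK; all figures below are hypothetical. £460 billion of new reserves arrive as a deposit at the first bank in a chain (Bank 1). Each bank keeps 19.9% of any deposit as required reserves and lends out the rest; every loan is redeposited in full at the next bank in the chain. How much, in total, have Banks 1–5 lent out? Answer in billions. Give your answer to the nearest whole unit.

£1241 billion

Bank i lends (1 − rr)^i of the original deposit: Bank 1 lends 460·0.8010 = 368.4600, Bank 2 lends 460·0.8010² ≈ 295.1365, and so on.
Summing a geometric series: total = 460·[0.8010·(1 − 0.8010^5) / (1 − 0.8010)] ≈ 1241.0379 billion.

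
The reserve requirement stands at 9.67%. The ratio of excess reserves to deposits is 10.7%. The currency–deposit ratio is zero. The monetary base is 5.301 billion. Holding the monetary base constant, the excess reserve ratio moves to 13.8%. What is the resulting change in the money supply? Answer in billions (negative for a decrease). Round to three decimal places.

Initially m₁ = 1 / (0.0967 + 0.107) ≈ 4.90918, so M₁ = 4.90918 × 5.301 ≈ 26.0236 billion.
After the change m₂ = 1 / (0.0967 + 0.138) ≈ 4.26076, so M₂ = 4.26076 × 5.301 ≈ 22.5863 billion.
ΔM = M₂ − M₁ = 22.5863 − 26.0236 = -3.4373 billion.

-3.437 billion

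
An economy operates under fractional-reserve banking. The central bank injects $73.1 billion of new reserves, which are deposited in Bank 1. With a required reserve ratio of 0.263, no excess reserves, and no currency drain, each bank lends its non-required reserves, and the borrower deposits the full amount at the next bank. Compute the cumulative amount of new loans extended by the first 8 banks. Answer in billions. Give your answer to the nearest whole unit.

$187 billion

Bank i lends (1 − rr)^i of the original deposit: Bank 1 lends 73.1·0.7370 = 53.8747, Bank 2 lends 73.1·0.7370² ≈ 39.7057, and so on.
Summing a geometric series: total = 73.1·[0.7370·(1 − 0.7370^8) / (1 − 0.7370)] ≈ 187.0160 billion.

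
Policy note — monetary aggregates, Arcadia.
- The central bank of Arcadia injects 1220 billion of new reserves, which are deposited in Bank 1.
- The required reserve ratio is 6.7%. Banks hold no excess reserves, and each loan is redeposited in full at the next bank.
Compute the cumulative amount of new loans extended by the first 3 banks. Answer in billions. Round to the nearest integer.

Bank i lends (1 − rr)^i of the original deposit: Bank 1 lends 1220·0.9330 = 1138.2600, Bank 2 lends 1220·0.9330² ≈ 1061.9966, and so on.
Summing a geometric series: total = 1220·[0.9330·(1 − 0.9330^3) / (1 − 0.9330)] ≈ 3191.0994 billion.

3191 billion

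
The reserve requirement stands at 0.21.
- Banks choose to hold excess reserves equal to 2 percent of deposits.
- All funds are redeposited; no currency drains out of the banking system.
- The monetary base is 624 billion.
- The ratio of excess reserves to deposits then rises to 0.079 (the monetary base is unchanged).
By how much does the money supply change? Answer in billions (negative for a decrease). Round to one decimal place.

Initially m₁ = 1 / (0.21 + 0.02) ≈ 4.34783, so M₁ = 4.34783 × 624 ≈ 2713.0459 billion.
After the change m₂ = 1 / (0.21 + 0.079) ≈ 3.46021, so M₂ = 3.46021 × 624 ≈ 2159.171 billion.
ΔM = M₂ − M₁ = 2159.171 − 2713.0459 = -553.8749 billion.

-553.9 billion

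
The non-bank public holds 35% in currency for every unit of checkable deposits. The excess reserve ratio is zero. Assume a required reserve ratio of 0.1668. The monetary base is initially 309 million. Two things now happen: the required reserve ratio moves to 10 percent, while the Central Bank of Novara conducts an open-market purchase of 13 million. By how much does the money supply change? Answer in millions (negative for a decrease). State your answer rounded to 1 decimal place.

158.8 million

Before: m₁ = (1 + 0.35) / (0.1668 + 0.35) ≈ 2.61223, MB₁ = 309, so M₁ = 2.61223 × 309 ≈ 807.1791 million.
After: m₂ = (1 + 0.35) / (0.1 + 0.35) = 3, MB₂ = 309 + 13 = 322, so M₂ = 3 × 322 = 966 million.
ΔM = M₂ − M₁ = 966 − 807.1791 = 158.8209 million.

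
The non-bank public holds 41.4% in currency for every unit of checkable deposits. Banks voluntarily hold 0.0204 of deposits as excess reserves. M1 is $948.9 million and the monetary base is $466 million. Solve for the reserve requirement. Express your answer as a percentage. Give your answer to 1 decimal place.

26.0%

Using m = M/MB = 948.9/466 ≈ 2.036266. Since m = (1 + c)/(c + rr + e), the denominator satisfies c + rr + e = (1 + c)/m = (1 + 0.414) / 2.036266 ≈ 0.694408.
With c = 0.414 and e = 0.0204, the reserve requirement is 0.694408 − 0.414 − 0.0204 = 0.260008.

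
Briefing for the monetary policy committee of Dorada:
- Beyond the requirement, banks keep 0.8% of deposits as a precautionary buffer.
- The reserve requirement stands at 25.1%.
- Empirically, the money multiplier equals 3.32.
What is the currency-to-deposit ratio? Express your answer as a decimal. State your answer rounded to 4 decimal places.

0.0604

Using m = 3.32. From m = (1 + c)/(c + rr + e), rearranging gives 1 + c = m·(c + rr + e), so c·(1 − m) = m·(rr + e) − 1.
Hence c = [m·(rr + e) − 1]/(1 − m) = [3.32 × (0.251 + 0.008) − 1] / (1 − 3.32) ≈ 0.060397.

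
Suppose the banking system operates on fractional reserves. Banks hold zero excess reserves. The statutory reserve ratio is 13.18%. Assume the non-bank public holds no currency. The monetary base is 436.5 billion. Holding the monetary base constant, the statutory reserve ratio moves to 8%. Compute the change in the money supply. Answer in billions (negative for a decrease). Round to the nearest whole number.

2144 billion

Initially m₁ = 1 / (0.1318) ≈ 7.5873, so M₁ = 7.5873 × 436.5 ≈ 3311.8564 billion.
After the change m₂ = 1 / (0.08) = 12.5, so M₂ = 12.5 × 436.5 = 5456.25 billion.
ΔM = M₂ − M₁ = 5456.25 − 3311.8564 = 2144.3936 billion.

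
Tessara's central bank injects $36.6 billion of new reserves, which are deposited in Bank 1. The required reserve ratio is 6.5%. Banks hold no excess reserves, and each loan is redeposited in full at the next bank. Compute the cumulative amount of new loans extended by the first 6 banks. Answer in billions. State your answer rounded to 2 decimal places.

$174.71 billion

Bank i lends (1 − rr)^i of the original deposit: Bank 1 lends 36.6·0.9350 = 34.2210, Bank 2 lends 36.6·0.9350² ≈ 31.9966, and so on.
Summing a geometric series: total = 36.6·[0.9350·(1 − 0.9350^6) / (1 − 0.9350)] ≈ 174.7149 billion.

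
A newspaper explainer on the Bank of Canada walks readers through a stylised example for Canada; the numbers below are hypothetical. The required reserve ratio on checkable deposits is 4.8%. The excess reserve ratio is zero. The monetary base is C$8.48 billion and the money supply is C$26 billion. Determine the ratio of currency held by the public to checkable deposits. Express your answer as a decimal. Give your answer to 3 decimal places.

0.413

Using m = M/MB = 26/8.48 ≈ 3.066038. From m = (1 + c)/(c + rr + e), rearranging gives 1 + c = m·(c + rr + e), so c·(1 − m) = m·(rr + e) − 1.
Hence c = [m·(rr + e) − 1]/(1 − m) = [3.066038 × (0.048 + 0) − 1] / (1 − 3.066038) ≈ 0.412785.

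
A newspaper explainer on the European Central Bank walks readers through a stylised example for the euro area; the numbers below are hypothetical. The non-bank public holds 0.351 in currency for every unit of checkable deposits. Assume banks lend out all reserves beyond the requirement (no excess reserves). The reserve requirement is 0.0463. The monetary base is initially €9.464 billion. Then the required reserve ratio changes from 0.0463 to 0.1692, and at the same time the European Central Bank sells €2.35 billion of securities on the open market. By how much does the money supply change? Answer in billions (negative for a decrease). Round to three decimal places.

-13.706 billion

Before: m₁ = (1 + 0.351) / (0.0463 + 0.351) ≈ 3.40045, MB₁ = 9.464, so M₁ = 3.40045 × 9.464 ≈ 32.1819 billion.
After: m₂ = (1 + 0.351) / (0.1692 + 0.351) ≈ 2.59708, MB₂ = 9.464 − 2.35 = 7.114, so M₂ = 2.59708 × 7.114 ≈ 18.4756 billion.
ΔM = M₂ − M₁ = 18.4756 − 32.1819 = -13.7063 billion.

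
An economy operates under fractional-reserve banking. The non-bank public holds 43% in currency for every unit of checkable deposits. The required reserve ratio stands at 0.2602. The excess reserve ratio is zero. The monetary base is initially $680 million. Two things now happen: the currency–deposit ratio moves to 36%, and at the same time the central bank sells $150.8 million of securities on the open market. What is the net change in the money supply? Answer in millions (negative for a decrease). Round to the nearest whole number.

-248 million

Before: m₁ = (1 + 0.43) / (0.2602 + 0.43) ≈ 2.0719, MB₁ = 680, so M₁ = 2.0719 × 680 = 1408.892 million.
After: m₂ = (1 + 0.36) / (0.2602 + 0.36) ≈ 2.1928, MB₂ = 680 − 150.8 = 529.2, so M₂ = 2.1928 × 529.2 ≈ 1160.4298 million.
ΔM = M₂ − M₁ = 1160.4298 − 1408.892 = -248.4622 million.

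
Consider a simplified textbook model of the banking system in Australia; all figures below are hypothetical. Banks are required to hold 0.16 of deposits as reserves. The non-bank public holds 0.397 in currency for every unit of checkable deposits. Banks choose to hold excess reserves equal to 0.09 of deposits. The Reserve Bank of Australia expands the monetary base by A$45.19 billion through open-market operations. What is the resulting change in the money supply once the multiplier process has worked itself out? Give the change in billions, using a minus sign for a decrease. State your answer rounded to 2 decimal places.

A$97.57 billion

The money multiplier is m = (1 + c) / (rr + e + c) = (1 + 0.397) / (0.16 + 0.09 + 0.397) ≈ 2.15920.
The purchase adds 45.19 billion of base, so ΔM = m × ΔMB = 2.15920 × (+45.19) ≈ 97.5742 billion.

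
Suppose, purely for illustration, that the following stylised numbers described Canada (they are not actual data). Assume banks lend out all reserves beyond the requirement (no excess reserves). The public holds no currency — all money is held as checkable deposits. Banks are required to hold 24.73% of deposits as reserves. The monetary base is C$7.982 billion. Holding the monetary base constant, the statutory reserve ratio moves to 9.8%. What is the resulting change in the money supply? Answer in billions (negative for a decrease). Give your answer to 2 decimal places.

C$49.17 billion

Initially m₁ = 1 / (0.2473) ≈ 4.0437, so M₁ = 4.0437 × 7.982 ≈ 32.2768 billion.
After the change m₂ = 1 / (0.098) ≈ 10.2041, so M₂ = 10.2041 × 7.982 ≈ 81.4491 billion.
ΔM = M₂ − M₁ = 81.4491 − 32.2768 = 49.1723 billion.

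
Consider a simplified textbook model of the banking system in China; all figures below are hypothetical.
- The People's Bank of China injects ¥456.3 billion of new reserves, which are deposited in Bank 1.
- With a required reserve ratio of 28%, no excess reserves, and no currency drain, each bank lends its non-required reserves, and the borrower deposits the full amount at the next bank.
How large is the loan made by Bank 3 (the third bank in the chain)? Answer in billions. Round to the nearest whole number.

¥170 billion

Each bank lends a fraction (1 − rr) = 0.7200 of the deposit it receives, so Bank 3 receives 456.3·0.7200^2 and lends 456.3·0.7200^3 ≈ 170.3131 billion.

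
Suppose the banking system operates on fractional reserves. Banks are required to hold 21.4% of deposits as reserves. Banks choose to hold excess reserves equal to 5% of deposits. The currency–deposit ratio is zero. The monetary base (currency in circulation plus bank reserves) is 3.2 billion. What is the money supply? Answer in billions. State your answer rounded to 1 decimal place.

12.1 billion

The money multiplier is m = 1 / (rr + e) = 1 / (0.214 + 0.05) ≈ 3.7879.
So M = m × MB = 3.7879 × 3.2 ≈ 12.1213 billion.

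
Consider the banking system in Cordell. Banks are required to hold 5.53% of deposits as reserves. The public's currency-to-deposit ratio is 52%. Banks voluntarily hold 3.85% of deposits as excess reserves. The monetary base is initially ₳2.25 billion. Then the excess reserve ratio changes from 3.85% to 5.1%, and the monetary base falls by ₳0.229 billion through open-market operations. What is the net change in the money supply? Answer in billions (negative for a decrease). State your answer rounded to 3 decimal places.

-0.667 billion

Before: m₁ = (1 + 0.52) / (0.0553 + 0.0385 + 0.52) ≈ 2.47638, MB₁ = 2.25, so M₁ = 2.47638 × 2.25 ≈ 5.5719 billion.
After: m₂ = (1 + 0.52) / (0.0553 + 0.051 + 0.52) ≈ 2.42695, MB₂ = 2.25 − 0.229 = 2.021, so M₂ = 2.42695 × 2.021 ≈ 4.9049 billion.
ΔM = M₂ − M₁ = 4.9049 − 5.5719 = -0.667 billion.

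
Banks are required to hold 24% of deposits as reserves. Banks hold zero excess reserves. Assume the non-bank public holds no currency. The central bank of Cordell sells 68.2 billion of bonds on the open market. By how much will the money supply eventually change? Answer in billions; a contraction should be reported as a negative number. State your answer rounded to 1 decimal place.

The simple money multiplier is m = 1/rr = 1/0.24 ≈ 4.1667.
An open-market sale reduces the monetary base by 68.2 billion, so ΔM = m × ΔMB = 4.1667 × (−68.2) ≈ -284.1689 billion.

-284.2 billion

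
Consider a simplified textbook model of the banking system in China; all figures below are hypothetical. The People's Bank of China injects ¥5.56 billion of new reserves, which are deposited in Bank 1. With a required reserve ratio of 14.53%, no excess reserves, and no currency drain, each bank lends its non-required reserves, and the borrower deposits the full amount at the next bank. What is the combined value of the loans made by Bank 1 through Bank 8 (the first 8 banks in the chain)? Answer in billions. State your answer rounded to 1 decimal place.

Bank i lends (1 − rr)^i of the original deposit: Bank 1 lends 5.56·0.8547 ≈ 4.7521, Bank 2 lends 5.56·0.8547² ≈ 4.0616, and so on.
Summing a geometric series: total = 5.56·[0.8547·(1 − 0.8547^8) / (1 − 0.8547)] ≈ 23.3917 billion.

¥23.4 billion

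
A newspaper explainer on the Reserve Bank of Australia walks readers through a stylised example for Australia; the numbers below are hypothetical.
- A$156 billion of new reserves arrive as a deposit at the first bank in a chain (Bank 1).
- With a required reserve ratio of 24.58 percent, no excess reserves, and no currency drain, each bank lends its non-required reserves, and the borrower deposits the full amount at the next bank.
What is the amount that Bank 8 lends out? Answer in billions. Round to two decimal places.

Each bank lends a fraction (1 − rr) = 0.7542 of the deposit it receives, so Bank 8 receives 156·0.7542^7 and lends 156·0.7542^8 ≈ 16.3312 billion.

A$16.33 billion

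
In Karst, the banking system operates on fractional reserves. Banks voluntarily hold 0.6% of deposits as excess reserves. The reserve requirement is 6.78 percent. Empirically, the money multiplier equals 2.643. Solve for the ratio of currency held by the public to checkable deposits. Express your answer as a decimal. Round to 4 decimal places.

0.4899

Using m = 2.643. From m = (1 + c)/(c + rr + e), rearranging gives 1 + c = m·(c + rr + e), so c·(1 − m) = m·(rr + e) − 1.
Hence c = [m·(rr + e) − 1]/(1 − m) = [2.643 × (0.0678 + 0.006) − 1] / (1 − 2.643) ≈ 0.489925.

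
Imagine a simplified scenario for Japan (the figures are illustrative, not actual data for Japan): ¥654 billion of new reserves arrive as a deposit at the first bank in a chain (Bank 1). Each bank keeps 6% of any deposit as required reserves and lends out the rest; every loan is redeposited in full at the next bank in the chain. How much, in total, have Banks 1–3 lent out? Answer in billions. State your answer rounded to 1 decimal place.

¥1735.8 billion

Bank i lends (1 − rr)^i of the original deposit: Bank 1 lends 654·0.9400 = 614.7600, Bank 2 lends 654·0.9400² = 577.8744, and so on.
Summing a geometric series: total = 654·[0.9400·(1 − 0.9400^3) / (1 − 0.9400)] ≈ 1735.8363 billion.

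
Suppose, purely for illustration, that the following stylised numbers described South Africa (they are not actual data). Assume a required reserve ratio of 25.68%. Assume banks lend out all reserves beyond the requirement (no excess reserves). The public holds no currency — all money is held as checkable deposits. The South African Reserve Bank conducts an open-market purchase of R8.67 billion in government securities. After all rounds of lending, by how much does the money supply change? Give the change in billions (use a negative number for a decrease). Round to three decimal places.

The simple money multiplier is m = 1/rr = 1/0.2568 ≈ 3.89408.
An open-market purchase increases the monetary base by 8.67 billion, so ΔM = m × ΔMB = 3.89408 × 8.67 ≈ 33.7617 billion.

R33.762 billion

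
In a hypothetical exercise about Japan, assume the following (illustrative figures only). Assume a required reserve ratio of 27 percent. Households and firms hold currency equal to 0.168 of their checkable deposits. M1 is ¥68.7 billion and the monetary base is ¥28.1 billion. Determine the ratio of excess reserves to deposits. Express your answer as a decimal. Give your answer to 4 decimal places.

Using m = M/MB = 68.7/28.1 ≈ 2.444840. Since m = (1 + c)/(c + rr + e), the denominator satisfies c + rr + e = (1 + c)/m = (1 + 0.168) / 2.444840 ≈ 0.477741.
With c = 0.168 and rr = 0.27, the ratio of excess reserves to deposits is 0.477741 − 0.168 − 0.27 = 0.039741.

0.0397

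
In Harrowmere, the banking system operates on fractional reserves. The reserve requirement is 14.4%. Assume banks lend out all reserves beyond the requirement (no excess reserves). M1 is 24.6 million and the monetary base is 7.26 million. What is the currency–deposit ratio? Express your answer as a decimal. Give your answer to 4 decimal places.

0.2144

Using m = M/MB = 24.6/7.26 ≈ 3.388430. From m = (1 + c)/(c + rr + e), rearranging gives 1 + c = m·(c + rr + e), so c·(1 − m) = m·(rr + e) − 1.
Hence c = [m·(rr + e) − 1]/(1 − m) = [3.388430 × (0.144 + 0) − 1] / (1 − 3.388430) ≈ 0.214394.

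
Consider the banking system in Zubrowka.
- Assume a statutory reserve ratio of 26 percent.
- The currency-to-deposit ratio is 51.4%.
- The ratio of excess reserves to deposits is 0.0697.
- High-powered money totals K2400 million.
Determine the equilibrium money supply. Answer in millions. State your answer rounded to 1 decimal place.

K4306.7 million

The money multiplier is m = (1 + c) / (rr + e + c) = (1 + 0.514) / (0.26 + 0.0697 + 0.514) ≈ 1.794477.
So M = m × MB = 1.794477 × 2400 = 4306.7448 million.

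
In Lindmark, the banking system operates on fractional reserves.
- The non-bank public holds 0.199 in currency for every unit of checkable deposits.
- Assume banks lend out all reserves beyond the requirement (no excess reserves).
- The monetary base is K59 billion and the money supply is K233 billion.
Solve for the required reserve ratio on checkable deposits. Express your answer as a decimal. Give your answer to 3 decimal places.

Using m = M/MB = 233/59 ≈ 3.949153. Since m = (1 + c)/(c + rr + e), the denominator satisfies c + rr + e = (1 + c)/m = (1 + 0.199) / 3.949153 ≈ 0.303609.
With c = 0.199 and e = 0, the required reserve ratio on checkable deposits is 0.303609 − 0.199 − 0 = 0.104609.

0.105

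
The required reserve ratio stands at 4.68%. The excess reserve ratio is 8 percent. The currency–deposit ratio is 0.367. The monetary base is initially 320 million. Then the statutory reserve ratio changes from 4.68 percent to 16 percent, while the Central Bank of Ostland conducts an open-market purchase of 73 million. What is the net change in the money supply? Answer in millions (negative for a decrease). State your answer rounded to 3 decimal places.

Before: m₁ = (1 + 0.367) / (0.0468 + 0.08 + 0.367) ≈ 2.7683273, MB₁ = 320, so M₁ = 2.7683273 × 320 ≈ 885.8647 million.
After: m₂ = (1 + 0.367) / (0.16 + 0.08 + 0.367) ≈ 2.2520593, MB₂ = 320 + 73 = 393, so M₂ = 2.2520593 × 393 ≈ 885.0593 million.
ΔM = M₂ − M₁ = 885.0593 − 885.8647 = -0.8054 million.

-0.805 million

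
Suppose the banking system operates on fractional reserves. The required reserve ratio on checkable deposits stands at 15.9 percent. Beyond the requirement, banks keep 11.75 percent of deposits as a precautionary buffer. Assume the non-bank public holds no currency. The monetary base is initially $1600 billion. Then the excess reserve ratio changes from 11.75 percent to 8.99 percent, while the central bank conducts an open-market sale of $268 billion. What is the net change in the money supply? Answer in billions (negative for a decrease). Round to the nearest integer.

-435 billion

Before: m₁ = 1 / (0.159 + 0.1175) ≈ 3.61664, MB₁ = 1600, so M₁ = 3.61664 × 1600 = 5786.624 billion.
After: m₂ = 1 / (0.159 + 0.0899) ≈ 4.01768, MB₂ = 1600 − 268 = 1332, so M₂ = 4.01768 × 1332 ≈ 5351.5498 billion.
ΔM = M₂ − M₁ = 5351.5498 − 5786.624 = -435.0742 billion.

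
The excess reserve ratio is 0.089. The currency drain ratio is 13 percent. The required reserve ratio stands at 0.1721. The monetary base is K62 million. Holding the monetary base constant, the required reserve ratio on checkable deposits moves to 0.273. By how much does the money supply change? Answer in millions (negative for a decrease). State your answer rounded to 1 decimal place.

Initially m₁ = (1 + 0.13) / (0.1721 + 0.089 + 0.13) ≈ 2.8893, so M₁ = 2.8893 × 62 = 179.1366 million.
After the change m₂ = (1 + 0.13) / (0.273 + 0.089 + 0.13) ≈ 2.2967, so M₂ = 2.2967 × 62 = 142.3954 million.
ΔM = M₂ − M₁ = 142.3954 − 179.1366 = -36.7412 million.

-36.7 million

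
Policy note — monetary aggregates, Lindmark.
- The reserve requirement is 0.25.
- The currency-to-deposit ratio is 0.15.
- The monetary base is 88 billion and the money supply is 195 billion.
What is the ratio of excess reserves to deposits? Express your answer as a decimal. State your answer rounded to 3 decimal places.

Using m = M/MB = 195/88 ≈ 2.215909. Since m = (1 + c)/(c + rr + e), the denominator satisfies c + rr + e = (1 + c)/m = (1 + 0.15) / 2.215909 ≈ 0.518974.
With c = 0.15 and rr = 0.25, the ratio of excess reserves to deposits is 0.518974 − 0.15 − 0.25 = 0.118974.

0.119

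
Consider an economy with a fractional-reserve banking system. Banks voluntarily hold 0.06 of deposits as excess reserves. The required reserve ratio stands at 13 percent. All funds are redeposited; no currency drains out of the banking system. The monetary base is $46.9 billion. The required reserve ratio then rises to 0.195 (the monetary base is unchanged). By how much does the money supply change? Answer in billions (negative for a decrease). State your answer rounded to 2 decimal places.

-62.92 billion

Initially m₁ = 1 / (0.13 + 0.06) ≈ 5.26316, so M₁ = 5.26316 × 46.9 ≈ 246.8422 billion.
After the change m₂ = 1 / (0.195 + 0.06) ≈ 3.92157, so M₂ = 3.92157 × 46.9 ≈ 183.9216 billion.
ΔM = M₂ − M₁ = 183.9216 − 246.8422 = -62.9206 billion.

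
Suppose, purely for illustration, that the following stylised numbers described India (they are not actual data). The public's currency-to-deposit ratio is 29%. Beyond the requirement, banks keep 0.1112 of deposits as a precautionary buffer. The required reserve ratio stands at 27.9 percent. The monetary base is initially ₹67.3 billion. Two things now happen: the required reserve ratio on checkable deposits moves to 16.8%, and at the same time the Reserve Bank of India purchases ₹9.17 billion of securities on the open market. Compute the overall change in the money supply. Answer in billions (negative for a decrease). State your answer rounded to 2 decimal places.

Before: m₁ = (1 + 0.29) / (0.279 + 0.1112 + 0.29) ≈ 1.89650, MB₁ = 67.3, so M₁ = 1.89650 × 67.3 ≈ 127.6345 billion.
After: m₂ = (1 + 0.29) / (0.168 + 0.1112 + 0.29) ≈ 2.26634, MB₂ = 67.3 + 9.17 = 76.47, so M₂ = 2.26634 × 76.47 ≈ 173.307 billion.
ΔM = M₂ − M₁ = 173.307 − 127.6345 = 45.6725 billion.

₹45.67 billion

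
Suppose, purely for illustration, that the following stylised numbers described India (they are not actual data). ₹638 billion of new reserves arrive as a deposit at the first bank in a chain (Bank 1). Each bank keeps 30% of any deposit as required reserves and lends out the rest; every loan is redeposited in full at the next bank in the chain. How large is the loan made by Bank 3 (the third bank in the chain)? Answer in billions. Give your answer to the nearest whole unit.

Each bank lends a fraction (1 − rr) = 0.7000 of the deposit it receives, so Bank 3 receives 638·0.7000^2 and lends 638·0.7000^3 = 218.8340 billion.

₹219 billion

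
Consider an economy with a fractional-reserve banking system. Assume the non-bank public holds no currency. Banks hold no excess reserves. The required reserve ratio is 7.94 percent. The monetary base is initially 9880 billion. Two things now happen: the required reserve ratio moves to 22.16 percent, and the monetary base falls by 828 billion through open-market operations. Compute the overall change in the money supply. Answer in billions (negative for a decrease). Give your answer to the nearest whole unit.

-83585 billion

Before: m₁ = 1 / (0.0794) ≈ 12.59446, MB₁ = 9880, so M₁ = 12.59446 × 9880 = 124433.2648 billion.
After: m₂ = 1 / (0.2216) ≈ 4.51264, MB₂ = 9880 − 828 = 9052, so M₂ = 4.51264 × 9052 ≈ 40848.4173 billion.
ΔM = M₂ − M₁ = 40848.4173 − 124433.2648 = -83584.8475 billion.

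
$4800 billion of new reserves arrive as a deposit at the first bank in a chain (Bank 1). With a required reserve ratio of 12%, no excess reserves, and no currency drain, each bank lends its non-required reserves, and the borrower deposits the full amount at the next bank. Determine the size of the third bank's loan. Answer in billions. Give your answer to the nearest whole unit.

$3271 billion

Each bank lends a fraction (1 − rr) = 0.8800 of the deposit it receives, so Bank 3 receives 4800·0.8800^2 and lends 4800·0.8800^3 = 3271.0656 billion.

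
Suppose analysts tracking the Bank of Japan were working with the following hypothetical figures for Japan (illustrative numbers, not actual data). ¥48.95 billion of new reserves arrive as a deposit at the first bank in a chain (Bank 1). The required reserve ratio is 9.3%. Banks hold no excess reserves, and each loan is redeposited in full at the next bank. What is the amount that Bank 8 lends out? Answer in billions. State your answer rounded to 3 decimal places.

Each bank lends a fraction (1 − rr) = 0.9070 of the deposit it receives, so Bank 8 receives 48.95·0.9070^7 and lends 48.95·0.9070^8 ≈ 22.4187 billion.

¥22.419 billion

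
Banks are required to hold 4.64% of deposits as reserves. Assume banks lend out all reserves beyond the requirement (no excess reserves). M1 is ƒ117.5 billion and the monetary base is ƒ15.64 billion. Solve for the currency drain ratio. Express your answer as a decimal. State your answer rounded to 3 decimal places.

Using m = M/MB = 117.5/15.64 ≈ 7.512788. From m = (1 + c)/(c + rr + e), rearranging gives 1 + c = m·(c + rr + e), so c·(1 − m) = m·(rr + e) − 1.
Hence c = [m·(rr + e) − 1]/(1 − m) = [7.512788 × (0.0464 + 0) − 1] / (1 − 7.512788) ≈ 0.100020.

0.100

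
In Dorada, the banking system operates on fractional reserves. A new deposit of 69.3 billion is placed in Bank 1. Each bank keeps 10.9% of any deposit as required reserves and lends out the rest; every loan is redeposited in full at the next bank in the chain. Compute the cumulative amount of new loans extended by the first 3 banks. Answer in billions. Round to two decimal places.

165.78 billion

Bank i lends (1 − rr)^i of the original deposit: Bank 1 lends 69.3·0.8910 = 61.7463, Bank 2 lends 69.3·0.8910² ≈ 55.0160, and so on.
Summing a geometric series: total = 69.3·[0.8910·(1 − 0.8910^3) / (1 − 0.8910)] ≈ 165.7815 billion.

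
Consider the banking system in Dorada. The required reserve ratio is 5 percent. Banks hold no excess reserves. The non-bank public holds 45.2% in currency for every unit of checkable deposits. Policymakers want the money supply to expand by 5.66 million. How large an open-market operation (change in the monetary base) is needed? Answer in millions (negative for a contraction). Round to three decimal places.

The money multiplier is m = (1 + c) / (rr + c) = (1 + 0.452) / (0.05 + 0.452) ≈ 2.89243.
ΔMB = ΔM / m = (+5.66) / 2.89243 ≈ 1.9568 million.

1.957 million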